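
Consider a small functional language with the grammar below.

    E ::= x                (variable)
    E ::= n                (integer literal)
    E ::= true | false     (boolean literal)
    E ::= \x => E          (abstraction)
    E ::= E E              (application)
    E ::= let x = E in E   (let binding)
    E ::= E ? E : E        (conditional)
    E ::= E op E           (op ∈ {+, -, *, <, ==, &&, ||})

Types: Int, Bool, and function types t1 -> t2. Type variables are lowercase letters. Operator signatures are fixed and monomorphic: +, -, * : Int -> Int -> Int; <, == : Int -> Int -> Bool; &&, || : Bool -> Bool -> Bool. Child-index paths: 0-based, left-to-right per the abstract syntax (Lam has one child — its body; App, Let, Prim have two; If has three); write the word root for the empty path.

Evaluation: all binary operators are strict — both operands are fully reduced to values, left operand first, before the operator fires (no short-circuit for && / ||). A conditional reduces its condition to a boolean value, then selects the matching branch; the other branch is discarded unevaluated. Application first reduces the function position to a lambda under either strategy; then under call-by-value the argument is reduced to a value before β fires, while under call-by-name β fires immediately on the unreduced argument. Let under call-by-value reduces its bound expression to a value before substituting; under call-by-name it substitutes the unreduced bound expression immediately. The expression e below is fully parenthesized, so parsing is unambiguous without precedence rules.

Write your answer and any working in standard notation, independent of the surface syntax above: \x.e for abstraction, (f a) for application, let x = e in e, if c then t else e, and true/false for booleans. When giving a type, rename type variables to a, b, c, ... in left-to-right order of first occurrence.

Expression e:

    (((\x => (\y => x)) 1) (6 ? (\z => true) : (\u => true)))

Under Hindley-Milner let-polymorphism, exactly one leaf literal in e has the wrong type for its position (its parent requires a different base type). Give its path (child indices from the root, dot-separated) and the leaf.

Answer: 1.0 : 6

Derivation:
x : a
\y._ : b -> a
\x._ : a -> b -> a
  unify a -> b -> a ~ Int -> c
  unify a ~ Int
  unify b -> Int ~ c
_ _ : b -> Int
  unify Int ~ Bool
  FAIL: mismatch Int ~ Bool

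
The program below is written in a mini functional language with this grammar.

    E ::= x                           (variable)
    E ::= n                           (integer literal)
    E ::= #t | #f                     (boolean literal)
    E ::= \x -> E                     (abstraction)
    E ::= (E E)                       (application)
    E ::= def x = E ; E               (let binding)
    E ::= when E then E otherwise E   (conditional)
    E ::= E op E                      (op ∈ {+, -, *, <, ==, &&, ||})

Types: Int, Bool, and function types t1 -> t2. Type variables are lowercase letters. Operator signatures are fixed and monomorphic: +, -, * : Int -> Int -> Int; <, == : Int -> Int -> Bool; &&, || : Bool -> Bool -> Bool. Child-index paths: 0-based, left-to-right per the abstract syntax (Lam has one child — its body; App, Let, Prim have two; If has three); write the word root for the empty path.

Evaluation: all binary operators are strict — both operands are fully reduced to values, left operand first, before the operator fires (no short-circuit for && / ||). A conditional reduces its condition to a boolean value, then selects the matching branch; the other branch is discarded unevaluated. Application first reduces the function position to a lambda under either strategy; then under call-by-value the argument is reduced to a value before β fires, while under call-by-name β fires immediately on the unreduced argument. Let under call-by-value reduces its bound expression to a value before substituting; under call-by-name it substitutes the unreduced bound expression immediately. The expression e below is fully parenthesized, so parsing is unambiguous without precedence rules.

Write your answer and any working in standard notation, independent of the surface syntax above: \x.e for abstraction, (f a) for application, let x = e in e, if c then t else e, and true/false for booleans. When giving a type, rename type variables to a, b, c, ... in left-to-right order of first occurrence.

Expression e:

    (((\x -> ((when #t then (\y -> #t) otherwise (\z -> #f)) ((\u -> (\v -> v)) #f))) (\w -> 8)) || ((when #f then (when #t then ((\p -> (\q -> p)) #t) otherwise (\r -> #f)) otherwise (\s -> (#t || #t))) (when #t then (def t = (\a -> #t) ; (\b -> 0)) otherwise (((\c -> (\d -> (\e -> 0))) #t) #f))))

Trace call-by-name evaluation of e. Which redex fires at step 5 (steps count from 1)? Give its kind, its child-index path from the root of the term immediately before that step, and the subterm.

Answer: beta at 1 : ((\s.(true || true)) (if true then (let t = (\a.true) in (\b.0)) else (((\c.(\d.(\e.0))) true) false)))

Trace:
step 0: (((\x.((if true then (\y.true) else (\z.false)) ((\u.(\v.v)) false))) (\w.8)) || ((if false then (if true then ((\p.(\q.p)) true) else (\r.false)) else (\s.(true || true))) (if true then (let t = (\a.true) in (\b.0)) else (((\c.(\d.(\e.0))) true) false))))
step 1: [beta@0] (((if true then (\y.true) else (\z.false)) ((\u.(\v.v)) false)) || ((if false then (if true then ((\p.(\q.p)) true) else (\r.false)) else (\s.(true || true))) (if true then (let t = (\a.true) in (\b.0)) else (((\c.(\d.(\e.0))) true) false))))
step 2: [if@0.0] (((\y.true) ((\u.(\v.v)) false)) || ((if false then (if true then ((\p.(\q.p)) true) else (\r.false)) else (\s.(true || true))) (if true then (let t = (\a.true) in (\b.0)) else (((\c.(\d.(\e.0))) true) false))))
step 3: [beta@0] (true || ((if false then (if true then ((\p.(\q.p)) true) else (\r.false)) else (\s.(true || true))) (if true then (let t = (\a.true) in (\b.0)) else (((\c.(\d.(\e.0))) true) false))))
step 4: [if@1.0] (true || ((\s.(true || true)) (if true then (let t = (\a.true) in (\b.0)) else (((\c.(\d.(\e.0))) true) false))))
step 5: [beta@1] (true || (true || true))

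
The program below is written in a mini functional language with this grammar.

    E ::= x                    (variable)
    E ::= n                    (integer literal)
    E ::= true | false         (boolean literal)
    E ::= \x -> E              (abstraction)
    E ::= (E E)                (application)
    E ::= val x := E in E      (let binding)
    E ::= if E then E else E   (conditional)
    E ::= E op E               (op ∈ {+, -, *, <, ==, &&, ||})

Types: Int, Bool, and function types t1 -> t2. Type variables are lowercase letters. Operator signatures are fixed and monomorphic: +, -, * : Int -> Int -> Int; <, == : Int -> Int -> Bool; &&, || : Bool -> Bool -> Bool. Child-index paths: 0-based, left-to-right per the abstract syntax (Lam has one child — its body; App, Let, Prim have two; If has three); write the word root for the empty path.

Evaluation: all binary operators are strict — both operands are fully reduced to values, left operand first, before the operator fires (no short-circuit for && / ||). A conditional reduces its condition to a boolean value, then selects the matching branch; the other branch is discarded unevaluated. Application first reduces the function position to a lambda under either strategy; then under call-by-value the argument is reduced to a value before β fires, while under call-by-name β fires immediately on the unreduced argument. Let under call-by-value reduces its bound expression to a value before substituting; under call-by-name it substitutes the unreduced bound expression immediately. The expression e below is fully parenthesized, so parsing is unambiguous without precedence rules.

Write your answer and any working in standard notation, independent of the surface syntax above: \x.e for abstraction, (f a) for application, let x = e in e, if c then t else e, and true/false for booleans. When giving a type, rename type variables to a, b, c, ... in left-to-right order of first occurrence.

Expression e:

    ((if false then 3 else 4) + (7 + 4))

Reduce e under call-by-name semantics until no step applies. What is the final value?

Answer: 15

Working:
step 0: ((if false then 3 else 4) + (7 + 4))
step 1: [if@0] (4 + (7 + 4))
step 2: [delta@1] (4 + 11)
step 3: [delta@root] 15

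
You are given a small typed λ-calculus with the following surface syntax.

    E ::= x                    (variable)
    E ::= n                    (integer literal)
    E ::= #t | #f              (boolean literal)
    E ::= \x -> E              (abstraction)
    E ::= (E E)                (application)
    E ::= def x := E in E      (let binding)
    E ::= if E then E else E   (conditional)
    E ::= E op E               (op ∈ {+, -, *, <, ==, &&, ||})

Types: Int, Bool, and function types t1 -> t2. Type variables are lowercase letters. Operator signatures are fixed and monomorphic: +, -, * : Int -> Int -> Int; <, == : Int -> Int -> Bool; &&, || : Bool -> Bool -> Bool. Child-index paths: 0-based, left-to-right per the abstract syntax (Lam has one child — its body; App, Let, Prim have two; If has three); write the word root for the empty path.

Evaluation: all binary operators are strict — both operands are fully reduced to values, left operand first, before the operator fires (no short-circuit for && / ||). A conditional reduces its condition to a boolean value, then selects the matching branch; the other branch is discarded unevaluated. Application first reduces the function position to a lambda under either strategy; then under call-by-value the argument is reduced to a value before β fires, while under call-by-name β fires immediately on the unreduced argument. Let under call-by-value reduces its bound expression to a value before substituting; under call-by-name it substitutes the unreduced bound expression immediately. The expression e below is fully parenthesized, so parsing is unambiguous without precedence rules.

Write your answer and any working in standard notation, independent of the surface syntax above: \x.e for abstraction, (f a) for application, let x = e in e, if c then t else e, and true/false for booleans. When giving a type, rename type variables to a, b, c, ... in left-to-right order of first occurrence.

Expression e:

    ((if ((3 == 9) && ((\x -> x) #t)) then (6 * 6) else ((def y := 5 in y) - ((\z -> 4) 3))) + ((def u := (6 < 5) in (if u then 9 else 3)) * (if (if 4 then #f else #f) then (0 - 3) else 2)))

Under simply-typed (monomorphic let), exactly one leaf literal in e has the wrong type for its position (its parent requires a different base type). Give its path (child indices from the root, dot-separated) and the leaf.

Answer: 1.1.0.0 : 4

Working:
  unify Int ~ Int
  unify Int ~ Int
  unify Bool ~ Bool
x : a
\x._ : a -> a
  unify a -> a ~ Bool -> b
  unify a ~ Bool
  unify Bool ~ b
_ _ : Bool
  unify Bool ~ Bool
  unify Bool ~ Bool
  unify Int ~ Int
  unify Int ~ Int
let y : Int
y : Int
  unify Int ~ Int
\z._ : c -> Int
  unify c -> Int ~ Int -> d
  unify c ~ Int
  unify Int ~ d
_ _ : Int
  unify Int ~ Int
  unify Int ~ Int
  unify Int ~ Int
  unify Int ~ Int
  unify Int ~ Int
let u : Bool
u : Bool
  unify Bool ~ Bool
  unify Int ~ Int
  unify Int ~ Int
  unify Int ~ Bool
  FAIL: mismatch Int ~ Bool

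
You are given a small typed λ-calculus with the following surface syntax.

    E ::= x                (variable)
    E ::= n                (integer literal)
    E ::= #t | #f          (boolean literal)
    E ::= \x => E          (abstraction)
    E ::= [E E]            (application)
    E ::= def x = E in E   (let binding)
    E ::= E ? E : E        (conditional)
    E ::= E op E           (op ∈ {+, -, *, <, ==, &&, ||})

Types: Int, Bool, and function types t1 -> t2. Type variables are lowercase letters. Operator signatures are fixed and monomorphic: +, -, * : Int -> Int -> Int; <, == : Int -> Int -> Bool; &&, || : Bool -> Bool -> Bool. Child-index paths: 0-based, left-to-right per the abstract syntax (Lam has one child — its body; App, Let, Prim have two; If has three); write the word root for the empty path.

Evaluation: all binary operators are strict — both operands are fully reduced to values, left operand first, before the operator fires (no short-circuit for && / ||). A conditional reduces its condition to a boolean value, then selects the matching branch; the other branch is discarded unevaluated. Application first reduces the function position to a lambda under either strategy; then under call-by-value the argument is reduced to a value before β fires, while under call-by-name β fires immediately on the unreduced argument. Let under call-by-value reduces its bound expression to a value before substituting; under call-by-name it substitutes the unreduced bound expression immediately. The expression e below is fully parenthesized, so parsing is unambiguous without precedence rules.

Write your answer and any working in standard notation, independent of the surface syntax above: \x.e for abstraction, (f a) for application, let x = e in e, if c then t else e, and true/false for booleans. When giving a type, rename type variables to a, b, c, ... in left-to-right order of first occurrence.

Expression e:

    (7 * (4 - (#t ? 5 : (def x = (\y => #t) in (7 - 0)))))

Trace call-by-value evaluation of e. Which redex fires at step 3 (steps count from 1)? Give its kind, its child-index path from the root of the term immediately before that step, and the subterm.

Trace:
step 0: (7 * (4 - (if true then 5 else (let x = (\y.true) in (7 - 0)))))
step 1: [if@1.1] (7 * (4 - 5))
step 2: [delta@1] (7 * -1)
step 3: [delta@root] -7

Answer: delta at root : (7 * -1)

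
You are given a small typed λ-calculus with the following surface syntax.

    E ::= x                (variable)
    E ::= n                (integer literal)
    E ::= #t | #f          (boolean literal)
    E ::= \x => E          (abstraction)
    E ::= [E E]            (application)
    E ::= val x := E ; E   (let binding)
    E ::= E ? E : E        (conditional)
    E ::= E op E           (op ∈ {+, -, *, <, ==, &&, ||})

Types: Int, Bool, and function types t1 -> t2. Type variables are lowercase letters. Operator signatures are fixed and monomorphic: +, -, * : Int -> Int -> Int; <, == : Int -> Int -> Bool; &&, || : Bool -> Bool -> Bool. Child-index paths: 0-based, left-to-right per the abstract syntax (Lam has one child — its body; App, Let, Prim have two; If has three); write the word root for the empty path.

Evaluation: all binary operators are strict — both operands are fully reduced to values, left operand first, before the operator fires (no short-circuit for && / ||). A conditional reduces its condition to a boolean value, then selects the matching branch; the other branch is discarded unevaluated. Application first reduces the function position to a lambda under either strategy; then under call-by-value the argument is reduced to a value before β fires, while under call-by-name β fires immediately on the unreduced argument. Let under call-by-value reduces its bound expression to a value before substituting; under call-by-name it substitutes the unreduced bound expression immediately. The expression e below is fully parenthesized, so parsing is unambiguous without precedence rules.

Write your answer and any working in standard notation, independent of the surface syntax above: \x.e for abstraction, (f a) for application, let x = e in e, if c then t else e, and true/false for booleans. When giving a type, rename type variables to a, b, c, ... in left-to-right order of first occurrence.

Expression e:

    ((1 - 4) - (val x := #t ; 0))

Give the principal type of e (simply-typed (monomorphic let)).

Working:
  unify Int ~ Int
  unify Int ~ Int
  unify Int ~ Int
let x : Bool
  unify Int ~ Int

Answer: Int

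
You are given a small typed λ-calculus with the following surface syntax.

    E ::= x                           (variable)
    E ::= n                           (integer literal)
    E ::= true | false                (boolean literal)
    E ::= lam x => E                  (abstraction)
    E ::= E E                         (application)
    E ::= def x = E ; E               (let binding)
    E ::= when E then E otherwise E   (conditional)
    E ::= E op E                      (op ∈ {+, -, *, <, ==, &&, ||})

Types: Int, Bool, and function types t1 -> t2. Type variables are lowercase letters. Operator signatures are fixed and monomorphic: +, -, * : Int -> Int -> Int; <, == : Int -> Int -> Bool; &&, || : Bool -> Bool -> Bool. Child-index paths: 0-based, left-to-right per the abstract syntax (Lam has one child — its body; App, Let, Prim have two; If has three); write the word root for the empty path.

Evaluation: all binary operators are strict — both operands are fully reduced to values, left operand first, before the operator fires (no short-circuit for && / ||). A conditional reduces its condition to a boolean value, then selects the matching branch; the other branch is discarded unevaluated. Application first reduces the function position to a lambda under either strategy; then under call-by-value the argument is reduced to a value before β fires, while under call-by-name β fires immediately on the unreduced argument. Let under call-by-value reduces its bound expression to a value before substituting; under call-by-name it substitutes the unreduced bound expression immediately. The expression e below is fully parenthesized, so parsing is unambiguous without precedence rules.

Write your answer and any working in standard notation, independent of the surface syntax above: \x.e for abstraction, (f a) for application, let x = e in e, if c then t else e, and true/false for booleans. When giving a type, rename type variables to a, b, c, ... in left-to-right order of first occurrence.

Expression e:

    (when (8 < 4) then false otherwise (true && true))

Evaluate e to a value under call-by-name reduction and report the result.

Derivation:
step 0: (if (8 < 4) then false else (true && true))
step 1: [delta@0] (if false then false else (true && true))
step 2: [if@root] (true && true)
step 3: [delta@root] true

Answer: true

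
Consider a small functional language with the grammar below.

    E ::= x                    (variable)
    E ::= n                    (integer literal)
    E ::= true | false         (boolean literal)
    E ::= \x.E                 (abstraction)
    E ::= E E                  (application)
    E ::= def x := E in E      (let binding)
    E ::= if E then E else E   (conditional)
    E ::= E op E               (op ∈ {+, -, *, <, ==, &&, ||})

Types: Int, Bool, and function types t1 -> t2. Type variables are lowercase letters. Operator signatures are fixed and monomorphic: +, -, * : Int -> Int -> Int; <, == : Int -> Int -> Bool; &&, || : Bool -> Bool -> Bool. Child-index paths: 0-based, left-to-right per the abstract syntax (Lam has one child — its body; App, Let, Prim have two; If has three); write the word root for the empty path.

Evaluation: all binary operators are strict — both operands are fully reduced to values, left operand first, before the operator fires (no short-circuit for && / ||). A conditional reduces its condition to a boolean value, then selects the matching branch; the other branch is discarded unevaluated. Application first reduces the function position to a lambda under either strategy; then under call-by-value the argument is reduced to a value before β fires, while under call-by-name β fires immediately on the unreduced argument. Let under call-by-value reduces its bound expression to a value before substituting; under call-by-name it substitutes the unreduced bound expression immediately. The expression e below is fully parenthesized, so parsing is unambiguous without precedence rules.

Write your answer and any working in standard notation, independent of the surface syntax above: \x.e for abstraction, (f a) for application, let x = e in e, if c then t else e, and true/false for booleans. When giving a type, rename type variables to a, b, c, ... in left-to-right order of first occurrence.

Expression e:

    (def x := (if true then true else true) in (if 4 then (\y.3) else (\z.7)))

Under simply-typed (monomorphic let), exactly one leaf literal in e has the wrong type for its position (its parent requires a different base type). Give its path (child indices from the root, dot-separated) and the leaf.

Answer: 1.0 : 4

Working:
  unify Bool ~ Bool
  unify Bool ~ Bool
let x : Bool
  unify Int ~ Bool
  FAIL: mismatch Int ~ Bool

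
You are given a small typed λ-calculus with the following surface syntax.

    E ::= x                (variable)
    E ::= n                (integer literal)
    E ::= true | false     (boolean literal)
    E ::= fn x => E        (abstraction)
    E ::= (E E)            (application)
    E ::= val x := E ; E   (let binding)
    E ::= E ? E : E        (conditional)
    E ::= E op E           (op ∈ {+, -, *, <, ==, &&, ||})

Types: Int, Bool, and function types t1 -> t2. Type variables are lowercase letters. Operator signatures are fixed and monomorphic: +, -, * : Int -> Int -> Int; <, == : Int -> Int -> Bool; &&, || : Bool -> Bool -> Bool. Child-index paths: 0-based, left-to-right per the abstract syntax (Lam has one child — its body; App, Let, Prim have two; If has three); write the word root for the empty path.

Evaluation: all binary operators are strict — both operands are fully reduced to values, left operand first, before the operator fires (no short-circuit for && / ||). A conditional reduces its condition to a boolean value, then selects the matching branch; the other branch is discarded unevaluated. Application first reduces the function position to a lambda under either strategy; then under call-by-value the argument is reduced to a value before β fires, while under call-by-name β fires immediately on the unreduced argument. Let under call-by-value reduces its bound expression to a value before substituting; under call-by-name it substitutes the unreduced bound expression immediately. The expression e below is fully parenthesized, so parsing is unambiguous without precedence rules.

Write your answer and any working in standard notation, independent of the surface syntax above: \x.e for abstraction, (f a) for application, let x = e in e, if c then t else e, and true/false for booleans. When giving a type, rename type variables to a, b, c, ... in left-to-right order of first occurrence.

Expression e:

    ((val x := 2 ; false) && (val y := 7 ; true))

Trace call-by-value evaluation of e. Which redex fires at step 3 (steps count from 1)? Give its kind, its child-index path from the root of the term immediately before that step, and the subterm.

Answer: delta at root : (false && true)

Trace:
step 0: ((let x = 2 in false) && (let y = 7 in true))
step 1: [let@0] (false && (let y = 7 in true))
step 2: [let@1] (false && true)
step 3: [delta@root] false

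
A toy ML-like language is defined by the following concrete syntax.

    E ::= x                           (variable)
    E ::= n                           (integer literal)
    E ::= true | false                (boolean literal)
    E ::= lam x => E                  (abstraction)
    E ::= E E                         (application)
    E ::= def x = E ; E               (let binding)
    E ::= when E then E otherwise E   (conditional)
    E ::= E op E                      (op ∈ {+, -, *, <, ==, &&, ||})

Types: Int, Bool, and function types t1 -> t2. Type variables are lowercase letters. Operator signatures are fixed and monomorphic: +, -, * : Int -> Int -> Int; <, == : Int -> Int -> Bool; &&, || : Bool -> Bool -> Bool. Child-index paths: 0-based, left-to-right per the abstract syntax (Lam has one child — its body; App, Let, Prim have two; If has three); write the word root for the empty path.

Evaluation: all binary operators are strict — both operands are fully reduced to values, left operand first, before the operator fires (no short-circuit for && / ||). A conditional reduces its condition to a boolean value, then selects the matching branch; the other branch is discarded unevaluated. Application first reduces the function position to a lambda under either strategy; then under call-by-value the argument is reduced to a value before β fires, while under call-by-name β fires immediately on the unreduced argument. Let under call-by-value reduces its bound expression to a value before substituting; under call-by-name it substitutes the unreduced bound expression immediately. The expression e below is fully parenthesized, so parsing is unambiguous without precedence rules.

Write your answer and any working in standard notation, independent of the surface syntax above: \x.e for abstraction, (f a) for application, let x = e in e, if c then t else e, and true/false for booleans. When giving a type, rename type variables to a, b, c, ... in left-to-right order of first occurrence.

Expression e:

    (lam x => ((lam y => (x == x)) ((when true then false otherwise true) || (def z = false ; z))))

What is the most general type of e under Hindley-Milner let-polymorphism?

Answer: Int -> Bool

Derivation:
x : a
  unify a ~ Int
x : Int
  unify Int ~ Int
\y._ : b -> Bool
  unify Bool ~ Bool
  unify Bool ~ Bool
  unify Bool ~ Bool
let z : Bool
z : Bool
  unify Bool ~ Bool
  unify b -> Bool ~ Bool -> c
  unify b ~ Bool
  unify Bool ~ c
_ _ : Bool
\x._ : Int -> Bool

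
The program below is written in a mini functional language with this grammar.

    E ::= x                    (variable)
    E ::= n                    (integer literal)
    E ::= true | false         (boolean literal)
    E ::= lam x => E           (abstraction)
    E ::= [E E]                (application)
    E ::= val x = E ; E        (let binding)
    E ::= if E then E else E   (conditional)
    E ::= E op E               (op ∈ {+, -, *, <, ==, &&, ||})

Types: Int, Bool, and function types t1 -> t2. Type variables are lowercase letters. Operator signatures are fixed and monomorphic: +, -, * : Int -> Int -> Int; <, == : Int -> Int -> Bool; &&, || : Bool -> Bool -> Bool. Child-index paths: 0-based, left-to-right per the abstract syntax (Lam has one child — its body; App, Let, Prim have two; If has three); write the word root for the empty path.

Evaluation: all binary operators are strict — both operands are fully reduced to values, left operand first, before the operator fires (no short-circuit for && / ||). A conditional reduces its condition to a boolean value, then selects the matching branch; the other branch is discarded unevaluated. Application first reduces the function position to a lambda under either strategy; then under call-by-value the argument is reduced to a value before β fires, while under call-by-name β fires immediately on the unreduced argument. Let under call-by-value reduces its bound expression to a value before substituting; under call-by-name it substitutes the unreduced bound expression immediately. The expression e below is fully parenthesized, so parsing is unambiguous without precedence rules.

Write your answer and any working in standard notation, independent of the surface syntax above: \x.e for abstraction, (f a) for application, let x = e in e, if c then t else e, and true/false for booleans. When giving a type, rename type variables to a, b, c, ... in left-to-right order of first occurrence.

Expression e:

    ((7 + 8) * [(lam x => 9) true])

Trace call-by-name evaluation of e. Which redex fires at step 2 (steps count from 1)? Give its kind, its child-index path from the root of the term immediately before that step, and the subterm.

Derivation:
step 0: ((7 + 8) * ((\x.9) true))
step 1: [delta@0] (15 * ((\x.9) true))
step 2: [beta@1] (15 * 9)

Answer: beta at 1 : ((\x.9) true)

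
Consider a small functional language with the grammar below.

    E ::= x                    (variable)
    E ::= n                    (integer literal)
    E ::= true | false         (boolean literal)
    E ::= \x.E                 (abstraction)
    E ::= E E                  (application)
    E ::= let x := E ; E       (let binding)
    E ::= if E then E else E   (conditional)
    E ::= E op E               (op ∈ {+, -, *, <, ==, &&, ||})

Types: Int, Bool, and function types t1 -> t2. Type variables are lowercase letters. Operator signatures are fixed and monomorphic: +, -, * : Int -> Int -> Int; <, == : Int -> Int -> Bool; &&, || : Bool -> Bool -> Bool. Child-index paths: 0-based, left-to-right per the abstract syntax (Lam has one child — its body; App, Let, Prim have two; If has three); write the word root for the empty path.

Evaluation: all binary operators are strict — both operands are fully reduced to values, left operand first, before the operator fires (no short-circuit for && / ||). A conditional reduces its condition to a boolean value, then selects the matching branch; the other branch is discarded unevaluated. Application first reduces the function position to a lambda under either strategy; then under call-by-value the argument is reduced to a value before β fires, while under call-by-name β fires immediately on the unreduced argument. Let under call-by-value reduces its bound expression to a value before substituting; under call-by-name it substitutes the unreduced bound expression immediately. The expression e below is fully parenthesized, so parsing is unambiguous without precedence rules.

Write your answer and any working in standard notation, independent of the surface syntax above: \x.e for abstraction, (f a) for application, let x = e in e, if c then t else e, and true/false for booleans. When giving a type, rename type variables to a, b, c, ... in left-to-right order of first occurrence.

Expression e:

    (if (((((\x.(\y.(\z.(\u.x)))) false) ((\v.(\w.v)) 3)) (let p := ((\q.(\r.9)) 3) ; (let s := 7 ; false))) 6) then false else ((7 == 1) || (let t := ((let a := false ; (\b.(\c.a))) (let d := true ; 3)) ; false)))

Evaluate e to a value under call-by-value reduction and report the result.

Trace:
step 0: (if (((((\x.(\y.(\z.(\u.x)))) false) ((\v.(\w.v)) 3)) (let p = ((\q.(\r.9)) 3) in (let s = 7 in false))) 6) then false else ((7 == 1) || (let t = ((let a = false in (\b.(\c.a))) (let d = true in 3)) in false)))
step 1: [beta@0.0.0.0] (if ((((\y.(\z.(\u.false))) ((\v.(\w.v)) 3)) (let p = ((\q.(\r.9)) 3) in (let s = 7 in false))) 6) then false else ((7 == 1) || (let t = ((let a = false in (\b.(\c.a))) (let d = true in 3)) in false)))
step 2: [beta@0.0.0.1] (if ((((\y.(\z.(\u.false))) (\w.3)) (let p = ((\q.(\r.9)) 3) in (let s = 7 in false))) 6) then false else ((7 == 1) || (let t = ((let a = false in (\b.(\c.a))) (let d = true in 3)) in false)))
step 3: [beta@0.0.0] (if (((\z.(\u.false)) (let p = ((\q.(\r.9)) 3) in (let s = 7 in false))) 6) then false else ((7 == 1) || (let t = ((let a = false in (\b.(\c.a))) (let d = true in 3)) in false)))
step 4: [beta@0.0.1.0] (if (((\z.(\u.false)) (let p = (\r.9) in (let s = 7 in false))) 6) then false else ((7 == 1) || (let t = ((let a = false in (\b.(\c.a))) (let d = true in 3)) in false)))
step 5: [let@0.0.1] (if (((\z.(\u.false)) (let s = 7 in false)) 6) then false else ((7 == 1) || (let t = ((let a = false in (\b.(\c.a))) (let d = true in 3)) in false)))
step 6: [let@0.0.1] (if (((\z.(\u.false)) false) 6) then false else ((7 == 1) || (let t = ((let a = false in (\b.(\c.a))) (let d = true in 3)) in false)))
step 7: [beta@0.0] (if ((\u.false) 6) then false else ((7 == 1) || (let t = ((let a = false in (\b.(\c.a))) (let d = true in 3)) in false)))
step 8: [beta@0] (if false then false else ((7 == 1) || (let t = ((let a = false in (\b.(\c.a))) (let d = true in 3)) in false)))
step 9: [if@root] ((7 == 1) || (let t = ((let a = false in (\b.(\c.a))) (let d = true in 3)) in false))
step 10: [delta@0] (false || (let t = ((let a = false in (\b.(\c.a))) (let d = true in 3)) in false))
step 11: [let@1.0.0] (false || (let t = ((\b.(\c.false)) (let d = true in 3)) in false))
step 12: [let@1.0.1] (false || (let t = ((\b.(\c.false)) 3) in false))
step 13: [beta@1.0] (false || (let t = (\c.false) in false))
step 14: [let@1] (false || false)
step 15: [delta@root] false

Answer: false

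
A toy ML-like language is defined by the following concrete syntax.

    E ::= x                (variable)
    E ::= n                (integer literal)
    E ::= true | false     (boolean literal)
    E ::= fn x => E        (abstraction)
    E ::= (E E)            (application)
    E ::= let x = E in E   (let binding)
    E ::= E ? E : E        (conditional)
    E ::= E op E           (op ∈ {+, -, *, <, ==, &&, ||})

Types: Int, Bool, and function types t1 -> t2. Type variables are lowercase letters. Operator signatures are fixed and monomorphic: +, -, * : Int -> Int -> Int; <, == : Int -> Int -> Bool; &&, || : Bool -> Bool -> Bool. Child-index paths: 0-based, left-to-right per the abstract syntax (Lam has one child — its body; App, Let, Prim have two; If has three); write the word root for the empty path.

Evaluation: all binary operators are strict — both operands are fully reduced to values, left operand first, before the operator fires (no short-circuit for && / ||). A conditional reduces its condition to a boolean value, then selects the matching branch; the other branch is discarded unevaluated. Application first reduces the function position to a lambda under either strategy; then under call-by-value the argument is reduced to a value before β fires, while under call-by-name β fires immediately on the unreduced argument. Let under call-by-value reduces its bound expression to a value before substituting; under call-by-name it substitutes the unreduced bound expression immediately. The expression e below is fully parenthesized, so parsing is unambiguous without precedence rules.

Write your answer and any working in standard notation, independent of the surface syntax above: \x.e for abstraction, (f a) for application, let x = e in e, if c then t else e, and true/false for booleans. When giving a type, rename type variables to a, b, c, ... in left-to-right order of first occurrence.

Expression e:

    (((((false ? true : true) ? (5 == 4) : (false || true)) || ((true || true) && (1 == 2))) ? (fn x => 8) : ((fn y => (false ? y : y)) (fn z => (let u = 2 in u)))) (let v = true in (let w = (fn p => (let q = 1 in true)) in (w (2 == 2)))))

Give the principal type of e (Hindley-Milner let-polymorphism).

Answer: Int

Working:
  unify Bool ~ Bool
  unify Bool ~ Bool
  unify Bool ~ Bool
  unify Int ~ Int
  unify Int ~ Int
  unify Bool ~ Bool
  unify Bool ~ Bool
  unify Bool ~ Bool
  unify Bool ~ Bool
  unify Bool ~ Bool
  unify Bool ~ Bool
  unify Bool ~ Bool
  unify Int ~ Int
  unify Int ~ Int
  unify Bool ~ Bool
  unify Bool ~ Bool
  unify Bool ~ Bool
\x._ : a -> Int
  unify Bool ~ Bool
y : b
y : b
  unify b ~ b
\y._ : b -> b
let u : Int
u : Int
\z._ : c -> Int
  unify b -> b ~ (c -> Int) -> d
  unify b ~ c -> Int
  unify c -> Int ~ d
_ _ : c -> Int
  unify a -> Int ~ c -> Int
  unify a ~ c
  unify Int ~ Int
let v : Bool
let q : Int
\p._ : e -> Bool
let w : forall. e -> Bool
w : f -> Bool
  unify Int ~ Int
  unify Int ~ Int
  unify f -> Bool ~ Bool -> g
  unify f ~ Bool
  unify Bool ~ g
_ _ : Bool
  unify c -> Int ~ Bool -> h
  unify c ~ Bool
  unify Int ~ h
_ _ : Int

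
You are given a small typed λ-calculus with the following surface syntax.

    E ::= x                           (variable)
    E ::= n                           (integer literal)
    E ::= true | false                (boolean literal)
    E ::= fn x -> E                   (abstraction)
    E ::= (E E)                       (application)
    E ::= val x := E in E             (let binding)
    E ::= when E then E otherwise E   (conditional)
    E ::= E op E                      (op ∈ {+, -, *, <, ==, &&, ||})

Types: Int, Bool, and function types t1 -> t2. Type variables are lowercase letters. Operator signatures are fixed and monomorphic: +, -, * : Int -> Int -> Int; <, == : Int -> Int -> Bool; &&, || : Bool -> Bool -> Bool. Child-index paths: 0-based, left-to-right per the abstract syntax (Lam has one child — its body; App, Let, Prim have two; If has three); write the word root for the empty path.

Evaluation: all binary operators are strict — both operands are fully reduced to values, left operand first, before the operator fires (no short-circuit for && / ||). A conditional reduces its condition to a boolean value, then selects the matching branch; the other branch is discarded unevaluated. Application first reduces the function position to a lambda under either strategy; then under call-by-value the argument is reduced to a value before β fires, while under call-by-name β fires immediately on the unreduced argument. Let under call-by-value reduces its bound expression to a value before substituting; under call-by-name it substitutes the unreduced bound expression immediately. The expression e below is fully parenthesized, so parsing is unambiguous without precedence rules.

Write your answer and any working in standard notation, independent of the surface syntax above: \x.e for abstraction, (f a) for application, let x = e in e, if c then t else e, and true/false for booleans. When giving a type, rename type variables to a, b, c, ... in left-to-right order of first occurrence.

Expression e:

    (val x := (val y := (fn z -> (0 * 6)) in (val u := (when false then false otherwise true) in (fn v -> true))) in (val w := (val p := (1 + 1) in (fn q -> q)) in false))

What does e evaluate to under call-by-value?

Working:
step 0: (let x = (let y = (\z.(0 * 6)) in (let u = (if false then false else true) in (\v.true))) in (let w = (let p = (1 + 1) in (\q.q)) in false))
step 1: [let@0] (let x = (let u = (if false then false else true) in (\v.true)) in (let w = (let p = (1 + 1) in (\q.q)) in false))
step 2: [if@0.0] (let x = (let u = true in (\v.true)) in (let w = (let p = (1 + 1) in (\q.q)) in false))
step 3: [let@0] (let x = (\v.true) in (let w = (let p = (1 + 1) in (\q.q)) in false))
step 4: [let@root] (let w = (let p = (1 + 1) in (\q.q)) in false)
step 5: [delta@0.0] (let w = (let p = 2 in (\q.q)) in false)
step 6: [let@0] (let w = (\q.q) in false)
step 7: [let@root] false

Answer: false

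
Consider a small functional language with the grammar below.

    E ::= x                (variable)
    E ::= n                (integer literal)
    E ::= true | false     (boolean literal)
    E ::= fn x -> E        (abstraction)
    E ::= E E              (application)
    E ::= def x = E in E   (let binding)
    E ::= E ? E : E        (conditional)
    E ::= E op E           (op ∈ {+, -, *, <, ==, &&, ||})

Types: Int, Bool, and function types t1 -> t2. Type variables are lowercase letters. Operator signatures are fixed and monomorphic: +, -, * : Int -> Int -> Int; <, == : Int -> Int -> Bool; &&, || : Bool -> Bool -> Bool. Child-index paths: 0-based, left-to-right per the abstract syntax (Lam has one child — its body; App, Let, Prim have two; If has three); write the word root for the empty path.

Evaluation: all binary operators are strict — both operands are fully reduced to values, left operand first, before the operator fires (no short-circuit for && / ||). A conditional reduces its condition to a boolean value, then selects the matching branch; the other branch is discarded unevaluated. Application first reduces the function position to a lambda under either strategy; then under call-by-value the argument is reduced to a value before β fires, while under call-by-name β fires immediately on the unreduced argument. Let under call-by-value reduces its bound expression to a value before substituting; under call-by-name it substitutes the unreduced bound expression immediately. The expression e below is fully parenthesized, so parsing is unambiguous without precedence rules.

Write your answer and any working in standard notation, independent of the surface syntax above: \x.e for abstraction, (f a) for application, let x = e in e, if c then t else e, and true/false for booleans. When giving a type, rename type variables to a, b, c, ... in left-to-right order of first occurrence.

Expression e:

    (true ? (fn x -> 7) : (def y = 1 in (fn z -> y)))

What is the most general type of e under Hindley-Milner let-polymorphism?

Answer: a -> Int

Trace:
  unify Bool ~ Bool
\x._ : a -> Int
let y : Int
y : Int
\z._ : b -> Int
  unify a -> Int ~ b -> Int
  unify a ~ b
  unify Int ~ Int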